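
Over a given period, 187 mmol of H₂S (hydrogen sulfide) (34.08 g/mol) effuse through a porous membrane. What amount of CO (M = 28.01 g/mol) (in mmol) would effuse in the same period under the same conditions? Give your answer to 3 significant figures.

Graham's law gives rate_CO/rate_H₂S = √(M_H₂S/M_CO) = √(34.08/28.01) = √1.217 = 1.103.
So the amount for CO is 187 × 1.103 = 206 mmol.

206 mmol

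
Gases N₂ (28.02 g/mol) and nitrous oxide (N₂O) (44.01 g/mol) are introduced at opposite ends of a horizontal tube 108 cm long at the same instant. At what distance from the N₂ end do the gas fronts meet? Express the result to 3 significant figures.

The fronts meet when d_N₂ + d_N₂O = L with d_N₂/d_N₂O = √(M_N₂O/M_N₂) (Graham's law). Here √(M_N₂O/M_N₂) = √(44.01/28.02) = 1.253.
With d_N₂ + d_N₂O = 108 cm, d_N₂O = 108/(1 + 1.253) = 47.93 cm.
d_N₂ = 108 − 47.93 = 60.1 cm.

60.1 cm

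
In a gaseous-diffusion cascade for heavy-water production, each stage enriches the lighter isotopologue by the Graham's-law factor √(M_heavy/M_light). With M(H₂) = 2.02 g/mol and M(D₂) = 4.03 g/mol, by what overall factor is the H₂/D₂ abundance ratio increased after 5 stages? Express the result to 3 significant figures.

After 5 stages the ratio has grown by (√(4.03/2.02))^5 = (4.03/2.02)^(5/2).
= 1.99505^(5/2) = 5.62.

5.62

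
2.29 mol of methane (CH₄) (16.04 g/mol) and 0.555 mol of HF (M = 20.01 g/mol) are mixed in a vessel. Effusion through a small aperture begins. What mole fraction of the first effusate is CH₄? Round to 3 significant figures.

Rate_i ∝ x_i/√M_i (Graham's law weighted by mole fraction), so the effusate composition follows n_i/√M_i.
So x_CH₄ in the escaping gas = (n_CH₄/√M_CH₄) / Σ(n_i/√M_i)
= (2.29/√16.04) / (2.29/√16.04 + 0.555/√20.01) = 0.5718/(0.5718 + 0.1241) = 0.822.

0.822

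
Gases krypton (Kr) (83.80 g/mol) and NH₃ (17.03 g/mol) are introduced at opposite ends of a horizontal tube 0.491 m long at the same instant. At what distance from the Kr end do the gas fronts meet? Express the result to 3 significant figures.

Graham's law gives d_Kr/d_NH₃ = rate_Kr/rate_NH₃ = √(M_NH₃/M_Kr) = √(17.03/83.80) = 0.4508.
With d_Kr + d_NH₃ = 0.491 m, d_NH₃ = 0.491/(1 + 0.4508) = 0.3384 m.
d_Kr = 0.491 − 0.3384 = 0.153 m.

0.153 m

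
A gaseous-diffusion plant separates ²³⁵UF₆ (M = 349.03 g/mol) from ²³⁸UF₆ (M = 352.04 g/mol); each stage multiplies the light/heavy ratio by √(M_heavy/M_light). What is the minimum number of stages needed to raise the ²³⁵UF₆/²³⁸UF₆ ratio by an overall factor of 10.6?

Single-stage factor α = √(352.04/349.03), so ln α = ½ ln(1.00862) = 0.004293.
Need α^N ≥ 10.6 ⇒ N ≥ ln(10.6) / ln α = 2.361 / 0.004293 = 549.87.
Rounding up, N = 550 stages.

550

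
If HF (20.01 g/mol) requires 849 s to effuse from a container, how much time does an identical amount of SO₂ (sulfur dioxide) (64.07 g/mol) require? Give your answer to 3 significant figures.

Using Graham's law: t_SO₂/t_HF = √(M_SO₂/M_HF) = √(64.07/20.01) = √3.202 = 1.789.
So the time for SO₂ is 849 × 1.789 = 1520 s.

1520 s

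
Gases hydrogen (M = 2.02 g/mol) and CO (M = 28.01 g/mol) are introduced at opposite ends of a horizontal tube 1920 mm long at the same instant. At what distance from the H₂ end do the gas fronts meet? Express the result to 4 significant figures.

In equal time, each gas travels a distance ∝ its rate ∝ 1/√M, so d_H₂/d_CO = √(M_CO/M_H₂) = √(28.01/2.02) = 3.724.
With d_H₂ + d_CO = 1920 mm, d_CO = 1920/(1 + 3.724) = 406.5 mm.
d_H₂ = 1920 − 406.5 = 1514 mm.

1514 mm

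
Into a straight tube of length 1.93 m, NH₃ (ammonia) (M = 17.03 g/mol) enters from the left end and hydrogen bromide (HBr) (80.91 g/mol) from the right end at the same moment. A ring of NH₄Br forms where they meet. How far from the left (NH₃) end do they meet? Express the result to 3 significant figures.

The fronts meet when d_NH₃ + d_HBr = L with d_NH₃/d_HBr = √(M_HBr/M_NH₃) (Graham's law). Here √(M_HBr/M_NH₃) = √(80.91/17.03) = 2.180.
With d_NH₃ + d_HBr = 1.93 m, d_HBr = 1.93/(1 + 2.180) = 0.6070 m.
d_NH₃ = 1.93 − 0.6070 = 1.32 m.

1.32 m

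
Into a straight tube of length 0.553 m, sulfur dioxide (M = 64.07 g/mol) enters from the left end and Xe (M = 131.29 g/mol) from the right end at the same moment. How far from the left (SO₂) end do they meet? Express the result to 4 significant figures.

Distances travelled in equal time are proportional to diffusion rates, so d_SO₂/d_Xe = √(M_Xe/M_SO₂) = √(131.29/64.07) = 1.431.
With d_SO₂ + d_Xe = 0.553 m, d_Xe = 0.553/(1 + 1.431) = 0.2274 m.
d_SO₂ = 0.553 − 0.2274 = 0.3256 m.

0.3256 m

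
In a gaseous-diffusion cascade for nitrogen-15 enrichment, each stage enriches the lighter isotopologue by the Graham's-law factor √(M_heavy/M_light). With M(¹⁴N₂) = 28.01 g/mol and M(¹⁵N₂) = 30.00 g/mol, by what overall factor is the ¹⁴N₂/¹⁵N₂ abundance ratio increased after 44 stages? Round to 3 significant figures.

4.53

The single-stage factor is √(M_heavy/M_light), so 44 stages give [√(30.00/28.01)]^44 = (30.00/28.01)^(44/2).
= 1.07105^22 = 4.53.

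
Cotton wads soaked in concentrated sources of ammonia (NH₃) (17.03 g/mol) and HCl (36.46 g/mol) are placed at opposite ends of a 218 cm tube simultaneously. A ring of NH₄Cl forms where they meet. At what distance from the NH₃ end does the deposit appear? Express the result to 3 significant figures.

129 cm

The fronts meet when d_NH₃ + d_HCl = L with d_NH₃/d_HCl = √(M_HCl/M_NH₃) (Graham's law). Here √(M_HCl/M_NH₃) = √(36.46/17.03) = 1.463.
With d_NH₃ + d_HCl = 218 cm, d_HCl = 218/(1 + 1.463) = 88.50 cm.
d_NH₃ = 218 − 88.50 = 129 cm.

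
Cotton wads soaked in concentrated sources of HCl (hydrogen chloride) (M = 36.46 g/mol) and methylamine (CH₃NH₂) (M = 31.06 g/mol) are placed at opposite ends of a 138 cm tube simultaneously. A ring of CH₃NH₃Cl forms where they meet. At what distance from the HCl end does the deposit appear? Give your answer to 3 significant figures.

66.2 cm

The fronts meet when d_HCl + d_CH₃NH₂ = L with d_HCl/d_CH₃NH₂ = √(M_CH₃NH₂/M_HCl) (Graham's law). Here √(M_CH₃NH₂/M_HCl) = √(31.06/36.46) = 0.9230.
With d_HCl + d_CH₃NH₂ = 138 cm, d_CH₃NH₂ = 138/(1 + 0.9230) = 71.76 cm.
d_HCl = 138 − 71.76 = 66.2 cm.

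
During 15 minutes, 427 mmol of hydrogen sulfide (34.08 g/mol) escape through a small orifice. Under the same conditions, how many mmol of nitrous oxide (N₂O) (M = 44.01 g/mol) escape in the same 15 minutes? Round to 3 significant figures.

Graham's law gives rate_N₂O/rate_H₂S = √(M_H₂S/M_N₂O) = √(34.08/44.01) = √0.7744 = 0.8800.
So the amount for N₂O is 427 × 0.8800 = 376 mmol.

376 mmol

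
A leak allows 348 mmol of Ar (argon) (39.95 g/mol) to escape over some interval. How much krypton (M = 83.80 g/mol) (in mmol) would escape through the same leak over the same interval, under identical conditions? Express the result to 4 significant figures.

Using Graham's law: rate_Kr/rate_Ar = √(M_Ar/M_Kr) = √(39.95/83.80) = √0.4767 = 0.6905.
So the amount for Kr is 348 × 0.6905 = 240.3 mmol.

240.3 mmol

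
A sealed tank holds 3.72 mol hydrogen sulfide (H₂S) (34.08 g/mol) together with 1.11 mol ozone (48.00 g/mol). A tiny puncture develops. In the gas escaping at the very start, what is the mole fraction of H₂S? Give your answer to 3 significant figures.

Effusion rate of each component ∝ n_i/√M_i (partial pressure × 1/√M).
x_H₂S(eff) = (n_H₂S/√M_H₂S) / (n_H₂S/√M_H₂S + n_O₃/√M_O₃)
= (3.72/√34.08) / (3.72/√34.08 + 1.11/√48.00) = 0.6372/(0.6372 + 0.1602) = 0.799.

0.799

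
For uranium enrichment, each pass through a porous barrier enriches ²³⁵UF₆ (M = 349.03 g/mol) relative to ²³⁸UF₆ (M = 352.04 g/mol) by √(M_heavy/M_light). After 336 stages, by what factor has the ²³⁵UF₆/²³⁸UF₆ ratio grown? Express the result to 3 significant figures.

After 336 stages the ratio has grown by (√(352.04/349.03))^336 = (352.04/349.03)^(336/2).
= 1.00862^168 = 4.23.

4.23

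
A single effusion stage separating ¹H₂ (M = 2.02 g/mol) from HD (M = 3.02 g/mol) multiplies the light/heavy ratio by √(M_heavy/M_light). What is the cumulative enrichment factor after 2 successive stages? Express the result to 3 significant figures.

1.50

After 2 stages the ratio has grown by (√(3.02/2.02))^2 = (3.02/2.02)^(2/2).
= 1.49505^1 = 1.50.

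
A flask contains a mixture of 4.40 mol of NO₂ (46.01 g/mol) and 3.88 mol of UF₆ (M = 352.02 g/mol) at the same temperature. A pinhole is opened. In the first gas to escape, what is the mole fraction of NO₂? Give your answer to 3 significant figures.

Effusion rate of each component ∝ n_i/√M_i (partial pressure × 1/√M).
Mole fraction of NO₂ in the effusate = (n_NO₂/√M_NO₂) / (n_NO₂/√M_NO₂ + n_UF₆/√M_UF₆)
= (4.40/√46.01) / (4.40/√46.01 + 3.88/√352.02) = 0.6487/(0.6487 + 0.2068) = 0.758.

0.758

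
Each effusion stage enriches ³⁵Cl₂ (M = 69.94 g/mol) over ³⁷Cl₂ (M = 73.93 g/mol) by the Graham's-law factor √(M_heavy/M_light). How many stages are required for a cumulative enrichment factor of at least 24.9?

116

Per stage α = (73.93/69.94)^(1/2) = 1.05705^0.5, giving ln α = 0.02774.
Need α^N ≥ 24.9 ⇒ N ≥ ln(24.9) / ln α = 3.215 / 0.02774 = 115.89.
Minimum whole number of stages: N = 116.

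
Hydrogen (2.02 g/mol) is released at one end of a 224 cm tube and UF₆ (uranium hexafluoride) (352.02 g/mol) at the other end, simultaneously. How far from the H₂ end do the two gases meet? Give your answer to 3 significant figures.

208 cm

Distances travelled in equal time are proportional to diffusion rates, so d_H₂/d_UF₆ = √(M_UF₆/M_H₂) = √(352.02/2.02) = 13.20.
With d_H₂ + d_UF₆ = 224 cm, d_UF₆ = 224/(1 + 13.20) = 15.77 cm.
d_H₂ = 224 − 15.77 = 208 cm.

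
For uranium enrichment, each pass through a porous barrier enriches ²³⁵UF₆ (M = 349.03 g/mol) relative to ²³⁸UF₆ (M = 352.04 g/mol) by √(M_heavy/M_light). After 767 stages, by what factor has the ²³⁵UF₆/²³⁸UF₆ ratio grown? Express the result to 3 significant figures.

The single-stage factor is √(M_heavy/M_light), so 767 stages give [√(352.04/349.03)]^767 = (352.04/349.03)^(767/2).
= 1.00862^(767/2) = 26.9.

26.9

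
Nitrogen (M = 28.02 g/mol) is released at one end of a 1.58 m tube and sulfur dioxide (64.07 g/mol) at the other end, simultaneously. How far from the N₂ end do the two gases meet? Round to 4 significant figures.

Distances travelled in equal time are proportional to diffusion rates, so d_N₂/d_SO₂ = √(M_SO₂/M_N₂) = √(64.07/28.02) = 1.512.
With d_N₂ + d_SO₂ = 1.58 m, d_SO₂ = 1.58/(1 + 1.512) = 0.6289 m.
d_N₂ = 1.58 − 0.6289 = 0.9511 m.

0.9511 m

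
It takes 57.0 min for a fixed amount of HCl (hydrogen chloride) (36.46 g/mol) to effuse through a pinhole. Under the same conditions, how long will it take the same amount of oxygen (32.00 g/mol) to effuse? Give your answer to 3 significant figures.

From Graham's law, t_O₂/t_HCl = √(M_O₂/M_HCl) = √(32.00/36.46) = √0.8777 = 0.9368.
So the time for O₂ is 57.0 × 0.9368 = 53.4 min.

53.4 min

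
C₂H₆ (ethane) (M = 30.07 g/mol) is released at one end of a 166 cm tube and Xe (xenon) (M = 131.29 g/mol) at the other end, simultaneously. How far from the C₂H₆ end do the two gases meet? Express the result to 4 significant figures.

112.3 cm

Graham's law gives d_C₂H₆/d_Xe = rate_C₂H₆/rate_Xe = √(M_Xe/M_C₂H₆) = √(131.29/30.07) = 2.090.
With d_C₂H₆ + d_Xe = 166 cm, d_Xe = 166/(1 + 2.090) = 53.73 cm.
d_C₂H₆ = 166 − 53.73 = 112.3 cm.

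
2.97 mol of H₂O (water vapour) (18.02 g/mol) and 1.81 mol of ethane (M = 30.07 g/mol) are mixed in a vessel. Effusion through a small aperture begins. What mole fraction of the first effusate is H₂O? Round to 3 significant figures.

0.679

The effusion rate of species i is ∝ p_i/√M_i ∝ n_i/√M_i.
Mole fraction of H₂O in the effusate = (n_H₂O/√M_H₂O) / (n_H₂O/√M_H₂O + n_C₂H₆/√M_C₂H₆)
= (2.97/√18.02) / (2.97/√18.02 + 1.81/√30.07) = 0.6996/(0.6996 + 0.3301) = 0.679.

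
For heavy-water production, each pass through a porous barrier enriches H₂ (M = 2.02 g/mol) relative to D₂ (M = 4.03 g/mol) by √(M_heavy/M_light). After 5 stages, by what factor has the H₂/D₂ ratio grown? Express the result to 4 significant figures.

5.622

Overall factor = α^5 with α = √(4.03/2.02), i.e. (4.03/2.02)^(5/2).
= 1.99505^(5/2) = 5.622.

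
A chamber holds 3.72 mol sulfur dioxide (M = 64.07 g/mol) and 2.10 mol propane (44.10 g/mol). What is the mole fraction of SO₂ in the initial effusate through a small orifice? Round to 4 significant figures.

0.5951

Effusion rate of each component ∝ n_i/√M_i (partial pressure × 1/√M).
x_SO₂(eff) = (n_SO₂/√M_SO₂) / (n_SO₂/√M_SO₂ + n_C₃H₈/√M_C₃H₈)
= (3.72/√64.07) / (3.72/√64.07 + 2.10/√44.10) = 0.4647/(0.4647 + 0.3162) = 0.5951.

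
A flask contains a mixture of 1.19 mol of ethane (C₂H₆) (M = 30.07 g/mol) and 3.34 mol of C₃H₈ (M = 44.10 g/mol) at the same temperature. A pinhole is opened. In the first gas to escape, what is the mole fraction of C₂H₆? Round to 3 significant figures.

Effusion rate of each component ∝ n_i/√M_i (partial pressure × 1/√M).
x_C₂H₆(eff) = (n_C₂H₆/√M_C₂H₆) / (n_C₂H₆/√M_C₂H₆ + n_C₃H₈/√M_C₃H₈)
= (1.19/√30.07) / (1.19/√30.07 + 3.34/√44.10) = 0.2170/(0.2170 + 0.5030) = 0.301.

0.301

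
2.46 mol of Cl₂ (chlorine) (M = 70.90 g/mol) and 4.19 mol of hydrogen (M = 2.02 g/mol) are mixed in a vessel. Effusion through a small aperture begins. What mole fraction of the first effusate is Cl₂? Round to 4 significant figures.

Rate_i ∝ x_i/√M_i (Graham's law weighted by mole fraction), so the effusate composition follows n_i/√M_i.
So x_Cl₂ in the escaping gas = (n_Cl₂/√M_Cl₂) / Σ(n_i/√M_i)
= (2.46/√70.90) / (2.46/√70.90 + 4.19/√2.02) = 0.2922/(0.2922 + 2.948) = 0.09016.

0.09016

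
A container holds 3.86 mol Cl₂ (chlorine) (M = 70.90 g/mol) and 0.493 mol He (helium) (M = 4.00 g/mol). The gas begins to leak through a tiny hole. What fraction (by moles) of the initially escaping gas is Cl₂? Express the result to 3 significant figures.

Effusion rate of each component ∝ n_i/√M_i (partial pressure × 1/√M).
So x_Cl₂ in the escaping gas = (n_Cl₂/√M_Cl₂) / Σ(n_i/√M_i)
= (3.86/√70.90) / (3.86/√70.90 + 0.493/√4.00) = 0.4584/(0.4584 + 0.2465) = 0.650.

0.650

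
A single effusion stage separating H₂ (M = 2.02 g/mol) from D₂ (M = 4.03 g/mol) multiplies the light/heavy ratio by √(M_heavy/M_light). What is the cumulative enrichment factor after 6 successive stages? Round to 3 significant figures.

7.94

After 6 stages the ratio has grown by (√(4.03/2.02))^6 = (4.03/2.02)^(6/2).
= 1.99505^3 = 7.94.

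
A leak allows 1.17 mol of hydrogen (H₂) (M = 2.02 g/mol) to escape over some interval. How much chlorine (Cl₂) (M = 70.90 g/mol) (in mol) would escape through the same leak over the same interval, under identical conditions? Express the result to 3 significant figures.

0.197 mol

By Graham's law, rate_Cl₂/rate_H₂ = √(M_H₂/M_Cl₂) = √(2.02/70.90) = √0.02849 = 0.1688.
So the amount for Cl₂ is 1.17 × 0.1688 = 0.197 mol.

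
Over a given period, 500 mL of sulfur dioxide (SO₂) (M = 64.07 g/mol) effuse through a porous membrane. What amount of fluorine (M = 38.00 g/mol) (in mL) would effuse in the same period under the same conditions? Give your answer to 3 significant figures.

Using Graham's law: rate_F₂/rate_SO₂ = √(M_SO₂/M_F₂) = √(64.07/38.00) = √1.686 = 1.298.
So the volume for F₂ is 500 × 1.298 = 649 mL.

649 mL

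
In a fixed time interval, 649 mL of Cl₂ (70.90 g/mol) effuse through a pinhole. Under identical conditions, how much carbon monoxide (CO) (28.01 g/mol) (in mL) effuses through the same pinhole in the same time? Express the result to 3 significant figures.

By Graham's law, rate_CO/rate_Cl₂ = √(M_Cl₂/M_CO) = √(70.90/28.01) = √2.531 = 1.591.
So the volume for CO is 649 × 1.591 = 1030 mL.

1030 mL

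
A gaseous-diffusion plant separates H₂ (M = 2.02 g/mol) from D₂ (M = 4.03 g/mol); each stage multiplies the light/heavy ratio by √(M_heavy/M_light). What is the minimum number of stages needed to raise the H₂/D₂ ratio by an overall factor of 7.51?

6

Single-stage factor α = √(4.03/2.02), so ln α = ½ ln(1.99505) = 0.3453.
Need α^N ≥ 7.51 ⇒ N ≥ ln(7.51) / ln α = 2.016 / 0.3453 = 5.84.
So at least 6 stages are needed.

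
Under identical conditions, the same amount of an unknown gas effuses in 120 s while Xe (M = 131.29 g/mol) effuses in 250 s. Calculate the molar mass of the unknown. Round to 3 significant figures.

From Graham's law, t_X/t_Xe = √(M_X/M_Xe).
120/250 = 0.4800 = √(M_X/131.29)
M_X = 131.29 × 0.4800² = 131.29 × 0.2304 = 30.2 g/mol

30.2 g/mol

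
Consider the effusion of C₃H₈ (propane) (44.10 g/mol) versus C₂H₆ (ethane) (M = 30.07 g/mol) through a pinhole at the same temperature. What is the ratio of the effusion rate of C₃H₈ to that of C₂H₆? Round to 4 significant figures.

From Graham's law, rate_C₃H₈/rate_C₂H₆ = √(M_C₂H₆/M_C₃H₈) = √(30.07/44.10) = √0.6819 = 0.8257.

0.8257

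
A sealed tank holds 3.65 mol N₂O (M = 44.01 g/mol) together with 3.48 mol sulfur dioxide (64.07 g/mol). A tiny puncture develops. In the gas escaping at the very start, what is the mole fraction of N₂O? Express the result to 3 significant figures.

0.559

The effusion rate of species i is ∝ p_i/√M_i ∝ n_i/√M_i.
So x_N₂O in the escaping gas = (n_N₂O/√M_N₂O) / Σ(n_i/√M_i)
= (3.65/√44.01) / (3.65/√44.01 + 3.48/√64.07) = 0.5502/(0.5502 + 0.4348) = 0.559.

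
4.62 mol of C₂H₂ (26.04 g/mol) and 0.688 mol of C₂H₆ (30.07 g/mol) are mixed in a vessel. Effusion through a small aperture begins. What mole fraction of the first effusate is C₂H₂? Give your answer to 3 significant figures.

0.878

The effusion rate of species i is ∝ p_i/√M_i ∝ n_i/√M_i.
x_C₂H₂(eff) = (n_C₂H₂/√M_C₂H₂) / (n_C₂H₂/√M_C₂H₂ + n_C₂H₆/√M_C₂H₆)
= (4.62/√26.04) / (4.62/√26.04 + 0.688/√30.07) = 0.9054/(0.9054 + 0.1255) = 0.878.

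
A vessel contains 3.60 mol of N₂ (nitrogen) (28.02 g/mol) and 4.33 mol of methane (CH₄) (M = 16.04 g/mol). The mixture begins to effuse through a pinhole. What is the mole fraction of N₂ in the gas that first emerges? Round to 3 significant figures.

0.386

Each component's effusion rate ∝ (its partial pressure)·(1/√M) ∝ n_i/√M_i.
So x_N₂ in the escaping gas = (n_N₂/√M_N₂) / Σ(n_i/√M_i)
= (3.60/√28.02) / (3.60/√28.02 + 4.33/√16.04) = 0.6801/(0.6801 + 1.081) = 0.386.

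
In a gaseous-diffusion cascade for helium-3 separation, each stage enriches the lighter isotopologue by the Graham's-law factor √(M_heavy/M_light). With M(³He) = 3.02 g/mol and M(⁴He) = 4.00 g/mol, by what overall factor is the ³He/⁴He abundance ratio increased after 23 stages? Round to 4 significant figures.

25.33

After 23 stages the ratio has grown by (√(4.00/3.02))^23 = (4.00/3.02)^(23/2).
= 1.32450^(23/2) = 25.33.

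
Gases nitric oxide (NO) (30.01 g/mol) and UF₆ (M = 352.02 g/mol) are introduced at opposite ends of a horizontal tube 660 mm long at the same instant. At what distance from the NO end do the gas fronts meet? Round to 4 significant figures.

The fronts meet when d_NO + d_UF₆ = L with d_NO/d_UF₆ = √(M_UF₆/M_NO) (Graham's law). Here √(M_UF₆/M_NO) = √(352.02/30.01) = 3.425.
With d_NO + d_UF₆ = 660 mm, d_UF₆ = 660/(1 + 3.425) = 149.2 mm.
d_NO = 660 − 149.2 = 510.8 mm.

510.8 mm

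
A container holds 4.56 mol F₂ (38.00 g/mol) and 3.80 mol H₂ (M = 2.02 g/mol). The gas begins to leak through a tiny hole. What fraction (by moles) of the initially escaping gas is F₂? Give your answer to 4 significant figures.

Effusion rate of each component ∝ n_i/√M_i (partial pressure × 1/√M).
x_F₂(eff) = (n_F₂/√M_F₂) / (n_F₂/√M_F₂ + n_H₂/√M_H₂)
= (4.56/√38.00) / (4.56/√38.00 + 3.80/√2.02) = 0.7397/(0.7397 + 2.674) = 0.2167.

0.2167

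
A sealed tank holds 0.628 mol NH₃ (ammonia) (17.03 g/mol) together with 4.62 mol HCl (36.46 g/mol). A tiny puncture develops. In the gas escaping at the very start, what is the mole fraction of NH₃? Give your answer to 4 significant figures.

Effusion rate of each component ∝ n_i/√M_i (partial pressure × 1/√M).
Mole fraction of NH₃ in the effusate = (n_NH₃/√M_NH₃) / (n_NH₃/√M_NH₃ + n_HCl/√M_HCl)
= (0.628/√17.03) / (0.628/√17.03 + 4.62/√36.46) = 0.1522/(0.1522 + 0.7651) = 0.1659.

0.1659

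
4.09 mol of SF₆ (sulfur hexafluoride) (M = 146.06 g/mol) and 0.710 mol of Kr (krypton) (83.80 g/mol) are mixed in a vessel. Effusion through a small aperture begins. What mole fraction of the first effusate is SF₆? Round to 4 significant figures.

0.8135

Effusion rate of each component ∝ n_i/√M_i (partial pressure × 1/√M).
So x_SF₆ in the escaping gas = (n_SF₆/√M_SF₆) / Σ(n_i/√M_i)
= (4.09/√146.06) / (4.09/√146.06 + 0.710/√83.80) = 0.3384/(0.3384 + 0.07756) = 0.8135.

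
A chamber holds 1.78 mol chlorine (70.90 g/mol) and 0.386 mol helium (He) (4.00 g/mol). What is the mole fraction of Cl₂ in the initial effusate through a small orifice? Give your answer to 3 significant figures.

Each component's effusion rate ∝ (its partial pressure)·(1/√M) ∝ n_i/√M_i.
x_Cl₂(eff) = (n_Cl₂/√M_Cl₂) / (n_Cl₂/√M_Cl₂ + n_He/√M_He)
= (1.78/√70.90) / (1.78/√70.90 + 0.386/√4.00) = 0.2114/(0.2114 + 0.1930) = 0.523.

0.523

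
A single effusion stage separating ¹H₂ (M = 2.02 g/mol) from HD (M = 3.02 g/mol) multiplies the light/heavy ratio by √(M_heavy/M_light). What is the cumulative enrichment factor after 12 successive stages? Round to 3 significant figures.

The single-stage factor is √(M_heavy/M_light), so 12 stages give [√(3.02/2.02)]^12 = (3.02/2.02)^(12/2).
= 1.49505^6 = 11.2.

11.2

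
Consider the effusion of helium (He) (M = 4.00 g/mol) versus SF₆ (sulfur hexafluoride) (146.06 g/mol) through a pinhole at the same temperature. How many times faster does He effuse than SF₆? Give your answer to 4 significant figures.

6.043

By Graham's law, rate_He/rate_SF₆ = √(M_SF₆/M_He) = √(146.06/4.00) = √36.52 = 6.043.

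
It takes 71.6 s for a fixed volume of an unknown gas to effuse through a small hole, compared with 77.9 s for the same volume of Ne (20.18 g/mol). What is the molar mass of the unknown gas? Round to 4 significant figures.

17.05 g/mol

Since effusion rate ∝ 1/√M, t_X/t_Ne = √(M_X/M_Ne).
71.6/77.9 = 0.9191 = √(M_X/20.18)
M_X = 20.18 × 0.9191² = 20.18 × 0.8448 = 17.05 g/mol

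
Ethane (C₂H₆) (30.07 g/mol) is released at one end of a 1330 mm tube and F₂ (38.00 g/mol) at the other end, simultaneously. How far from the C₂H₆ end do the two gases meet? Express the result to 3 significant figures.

704 mm

In equal time, each gas travels a distance ∝ its rate ∝ 1/√M, so d_C₂H₆/d_F₂ = √(M_F₂/M_C₂H₆) = √(38.00/30.07) = 1.124.
With d_C₂H₆ + d_F₂ = 1330 mm, d_F₂ = 1330/(1 + 1.124) = 626.1 mm.
d_C₂H₆ = 1330 − 626.1 = 704 mm.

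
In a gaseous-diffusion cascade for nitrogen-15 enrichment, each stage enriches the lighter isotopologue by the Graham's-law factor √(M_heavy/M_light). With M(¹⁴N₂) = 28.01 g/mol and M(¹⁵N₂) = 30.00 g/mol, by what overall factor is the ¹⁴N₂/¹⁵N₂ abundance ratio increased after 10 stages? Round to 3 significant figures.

The single-stage factor is √(M_heavy/M_light), so 10 stages give [√(30.00/28.01)]^10 = (30.00/28.01)^(10/2).
= 1.07105^5 = 1.41.

1.41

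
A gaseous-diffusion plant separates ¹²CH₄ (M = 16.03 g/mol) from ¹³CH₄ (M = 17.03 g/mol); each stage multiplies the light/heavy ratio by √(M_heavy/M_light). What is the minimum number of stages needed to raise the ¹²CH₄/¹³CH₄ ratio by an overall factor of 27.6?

Single-stage factor α = √(17.03/16.03), so ln α = ½ ln(1.06238) = 0.03026.
Need α^N ≥ 27.6 ⇒ N ≥ ln(27.6) / ln α = 3.318 / 0.03026 = 109.65.
Minimum whole number of stages: N = 110.

110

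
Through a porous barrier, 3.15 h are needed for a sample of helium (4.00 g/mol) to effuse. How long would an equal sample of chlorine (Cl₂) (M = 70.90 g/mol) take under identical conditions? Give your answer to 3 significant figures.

By Graham's law, t_Cl₂/t_He = √(M_Cl₂/M_He) = √(70.90/4.00) = √17.73 = 4.210.
So the time for Cl₂ is 3.15 × 4.210 = 13.3 h.

13.3 h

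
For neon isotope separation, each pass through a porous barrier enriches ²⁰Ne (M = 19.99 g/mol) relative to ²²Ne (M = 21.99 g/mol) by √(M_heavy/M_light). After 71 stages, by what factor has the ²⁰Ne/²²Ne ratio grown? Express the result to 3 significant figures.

29.5

After 71 stages the ratio has grown by (√(21.99/19.99))^71 = (21.99/19.99)^(71/2).
= 1.10005^(71/2) = 29.5.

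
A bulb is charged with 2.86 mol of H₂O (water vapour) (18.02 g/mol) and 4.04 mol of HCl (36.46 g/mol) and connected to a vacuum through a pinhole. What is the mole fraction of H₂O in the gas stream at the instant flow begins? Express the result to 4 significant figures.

0.5017

The effusion rate of species i is ∝ p_i/√M_i ∝ n_i/√M_i.
So x_H₂O in the escaping gas = (n_H₂O/√M_H₂O) / Σ(n_i/√M_i)
= (2.86/√18.02) / (2.86/√18.02 + 4.04/√36.46) = 0.6737/(0.6737 + 0.6691) = 0.5017.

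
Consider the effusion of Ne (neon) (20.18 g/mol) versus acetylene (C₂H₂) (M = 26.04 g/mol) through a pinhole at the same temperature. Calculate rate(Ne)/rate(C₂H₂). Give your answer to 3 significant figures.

1.14

Graham's law gives rate_Ne/rate_C₂H₂ = √(M_C₂H₂/M_Ne) = √(26.04/20.18) = √1.290 = 1.14.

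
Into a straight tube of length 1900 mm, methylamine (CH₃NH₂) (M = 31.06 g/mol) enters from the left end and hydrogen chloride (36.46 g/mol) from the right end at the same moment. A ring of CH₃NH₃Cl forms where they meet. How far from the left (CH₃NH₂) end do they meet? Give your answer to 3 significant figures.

Distances travelled in equal time are proportional to diffusion rates, so d_CH₃NH₂/d_HCl = √(M_HCl/M_CH₃NH₂) = √(36.46/31.06) = 1.083.
With d_CH₃NH₂ + d_HCl = 1900 mm, d_HCl = 1900/(1 + 1.083) = 912.0 mm.
d_CH₃NH₂ = 1900 − 912.0 = 988 mm.

988 mm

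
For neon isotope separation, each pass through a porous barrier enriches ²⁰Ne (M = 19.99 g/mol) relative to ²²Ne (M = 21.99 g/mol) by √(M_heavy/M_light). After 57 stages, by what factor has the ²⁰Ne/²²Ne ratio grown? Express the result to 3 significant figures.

15.1

Overall factor = α^57 with α = √(21.99/19.99), i.e. (21.99/19.99)^(57/2).
= 1.10005^(57/2) = 15.1.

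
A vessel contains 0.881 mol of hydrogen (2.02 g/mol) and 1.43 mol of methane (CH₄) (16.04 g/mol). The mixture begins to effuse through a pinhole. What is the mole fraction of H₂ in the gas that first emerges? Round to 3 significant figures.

The effusion rate of species i is ∝ p_i/√M_i ∝ n_i/√M_i.
So x_H₂ in the escaping gas = (n_H₂/√M_H₂) / Σ(n_i/√M_i)
= (0.881/√2.02) / (0.881/√2.02 + 1.43/√16.04) = 0.6199/(0.6199 + 0.3571) = 0.635.

0.635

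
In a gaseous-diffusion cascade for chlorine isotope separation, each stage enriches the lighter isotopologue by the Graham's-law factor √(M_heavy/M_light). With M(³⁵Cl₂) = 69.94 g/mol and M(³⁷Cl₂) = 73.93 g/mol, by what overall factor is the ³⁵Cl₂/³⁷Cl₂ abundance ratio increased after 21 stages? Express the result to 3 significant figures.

1.79

Each stage multiplies the ratio by α = √(73.93/69.94), so after 21 stages the overall factor is α^21 = (73.93/69.94)^(21/2).
= 1.05705^(21/2) = 1.79.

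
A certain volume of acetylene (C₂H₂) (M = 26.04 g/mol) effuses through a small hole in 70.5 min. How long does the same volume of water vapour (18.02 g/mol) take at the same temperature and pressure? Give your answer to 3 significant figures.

Graham's law gives t_H₂O/t_C₂H₂ = √(M_H₂O/M_C₂H₂) = √(18.02/26.04) = √0.6920 = 0.8319.
So the time for H₂O is 70.5 × 0.8319 = 58.6 min.

58.6 min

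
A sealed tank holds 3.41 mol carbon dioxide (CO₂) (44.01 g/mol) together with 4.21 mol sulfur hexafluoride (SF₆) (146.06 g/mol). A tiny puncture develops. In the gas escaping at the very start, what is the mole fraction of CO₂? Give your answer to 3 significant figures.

Rate_i ∝ x_i/√M_i (Graham's law weighted by mole fraction), so the effusate composition follows n_i/√M_i.
Mole fraction of CO₂ in the effusate = (n_CO₂/√M_CO₂) / (n_CO₂/√M_CO₂ + n_SF₆/√M_SF₆)
= (3.41/√44.01) / (3.41/√44.01 + 4.21/√146.06) = 0.5140/(0.5140 + 0.3484) = 0.596.

0.596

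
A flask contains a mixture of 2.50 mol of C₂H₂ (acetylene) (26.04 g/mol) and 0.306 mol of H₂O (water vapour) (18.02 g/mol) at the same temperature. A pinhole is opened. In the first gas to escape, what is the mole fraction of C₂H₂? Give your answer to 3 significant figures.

0.872

Rate_i ∝ x_i/√M_i (Graham's law weighted by mole fraction), so the effusate composition follows n_i/√M_i.
x_C₂H₂(eff) = (n_C₂H₂/√M_C₂H₂) / (n_C₂H₂/√M_C₂H₂ + n_H₂O/√M_H₂O)
= (2.50/√26.04) / (2.50/√26.04 + 0.306/√18.02) = 0.4899/(0.4899 + 0.07208) = 0.872.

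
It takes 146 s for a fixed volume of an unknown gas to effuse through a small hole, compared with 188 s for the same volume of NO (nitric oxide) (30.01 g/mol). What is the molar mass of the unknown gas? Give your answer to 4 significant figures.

18.10 g/mol

Using Graham's law: t_X/t_NO = √(M_X/M_NO).
146/188 = 0.7766 = √(M_X/30.01)
M_X = 30.01 × 0.7766² = 30.01 × 0.6031 = 18.10 g/mol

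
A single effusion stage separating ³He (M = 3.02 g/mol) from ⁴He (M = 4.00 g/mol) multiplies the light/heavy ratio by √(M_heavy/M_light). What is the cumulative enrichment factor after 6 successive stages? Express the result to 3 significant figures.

Overall factor = α^6 with α = √(4.00/3.02), i.e. (4.00/3.02)^(6/2).
= 1.32450^3 = 2.32.

2.32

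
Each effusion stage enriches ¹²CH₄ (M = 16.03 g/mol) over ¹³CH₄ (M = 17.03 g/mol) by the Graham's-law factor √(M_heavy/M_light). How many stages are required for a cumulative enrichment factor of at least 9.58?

75

Single-stage factor α = √(17.03/16.03), so ln α = ½ ln(1.06238) = 0.03026.
Need α^N ≥ 9.58 ⇒ N ≥ ln(9.58) / ln α = 2.260 / 0.03026 = 74.68.
So at least 75 stages are needed.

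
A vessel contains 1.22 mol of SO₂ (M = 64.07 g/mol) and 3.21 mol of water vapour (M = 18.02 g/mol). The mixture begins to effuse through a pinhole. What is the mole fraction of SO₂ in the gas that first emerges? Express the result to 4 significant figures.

0.1677

Rate_i ∝ x_i/√M_i (Graham's law weighted by mole fraction), so the effusate composition follows n_i/√M_i.
x_SO₂(eff) = (n_SO₂/√M_SO₂) / (n_SO₂/√M_SO₂ + n_H₂O/√M_H₂O)
= (1.22/√64.07) / (1.22/√64.07 + 3.21/√18.02) = 0.1524/(0.1524 + 0.7562) = 0.1677.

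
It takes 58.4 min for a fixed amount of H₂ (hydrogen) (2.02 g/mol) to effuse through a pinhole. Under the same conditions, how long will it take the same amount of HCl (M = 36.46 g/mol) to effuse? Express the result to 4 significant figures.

From Graham's law, t_HCl/t_H₂ = √(M_HCl/M_H₂) = √(36.46/2.02) = √18.05 = 4.248.
So the time for HCl is 58.4 × 4.248 = 248.1 min.

248.1 min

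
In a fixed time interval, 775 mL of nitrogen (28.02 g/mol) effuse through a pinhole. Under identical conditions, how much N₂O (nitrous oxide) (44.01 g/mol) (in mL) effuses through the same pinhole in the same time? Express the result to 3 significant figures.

618 mL

By Graham's law, rate_N₂O/rate_N₂ = √(M_N₂/M_N₂O) = √(28.02/44.01) = √0.6367 = 0.7979.
So the volume for N₂O is 775 × 0.7979 = 618 mL.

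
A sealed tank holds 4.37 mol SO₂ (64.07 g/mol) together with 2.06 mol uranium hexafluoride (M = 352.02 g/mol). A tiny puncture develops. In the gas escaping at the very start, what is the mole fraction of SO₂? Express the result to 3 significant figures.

0.833

The effusion rate of species i is ∝ p_i/√M_i ∝ n_i/√M_i.
Mole fraction of SO₂ in the effusate = (n_SO₂/√M_SO₂) / (n_SO₂/√M_SO₂ + n_UF₆/√M_UF₆)
= (4.37/√64.07) / (4.37/√64.07 + 2.06/√352.02) = 0.5460/(0.5460 + 0.1098) = 0.833.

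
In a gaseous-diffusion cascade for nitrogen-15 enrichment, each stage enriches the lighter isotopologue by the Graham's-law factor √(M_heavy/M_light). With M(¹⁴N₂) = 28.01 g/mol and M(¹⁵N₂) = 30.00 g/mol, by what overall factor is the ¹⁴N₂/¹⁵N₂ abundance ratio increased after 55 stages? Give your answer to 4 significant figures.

After 55 stages the ratio has grown by (√(30.00/28.01))^55 = (30.00/28.01)^(55/2).
= 1.07105^(55/2) = 6.603.

6.603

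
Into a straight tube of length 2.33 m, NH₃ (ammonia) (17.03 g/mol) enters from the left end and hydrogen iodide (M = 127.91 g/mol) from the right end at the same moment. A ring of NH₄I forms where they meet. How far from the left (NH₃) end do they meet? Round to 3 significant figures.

In equal time, each gas travels a distance ∝ its rate ∝ 1/√M, so d_NH₃/d_HI = √(M_HI/M_NH₃) = √(127.91/17.03) = 2.741.
With d_NH₃ + d_HI = 2.33 m, d_HI = 2.33/(1 + 2.741) = 0.6229 m.
d_NH₃ = 2.33 − 0.6229 = 1.71 m.

1.71 m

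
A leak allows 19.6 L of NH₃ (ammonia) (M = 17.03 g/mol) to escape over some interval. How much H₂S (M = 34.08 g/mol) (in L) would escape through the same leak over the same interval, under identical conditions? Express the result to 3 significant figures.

13.9 L

Graham's law gives rate_H₂S/rate_NH₃ = √(M_NH₃/M_H₂S) = √(17.03/34.08) = √0.4997 = 0.7069.
So the volume for H₂S is 19.6 × 0.7069 = 13.9 L.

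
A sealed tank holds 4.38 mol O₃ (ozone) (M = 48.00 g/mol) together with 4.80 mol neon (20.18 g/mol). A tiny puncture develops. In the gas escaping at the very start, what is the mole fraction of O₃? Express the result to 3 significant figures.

Rate_i ∝ x_i/√M_i (Graham's law weighted by mole fraction), so the effusate composition follows n_i/√M_i.
So x_O₃ in the escaping gas = (n_O₃/√M_O₃) / Σ(n_i/√M_i)
= (4.38/√48.00) / (4.38/√48.00 + 4.80/√20.18) = 0.6322/(0.6322 + 1.069) = 0.372.

0.372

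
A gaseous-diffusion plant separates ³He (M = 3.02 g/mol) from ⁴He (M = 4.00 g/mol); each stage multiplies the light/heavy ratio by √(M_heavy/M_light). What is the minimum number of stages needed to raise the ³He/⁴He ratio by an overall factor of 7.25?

15

Per stage α = (4.00/3.02)^(1/2) = 1.32450^0.5, giving ln α = 0.1405.
Need α^N ≥ 7.25 ⇒ N ≥ ln(7.25) / ln α = 1.981 / 0.1405 = 14.10.
Rounding up, N = 15 stages.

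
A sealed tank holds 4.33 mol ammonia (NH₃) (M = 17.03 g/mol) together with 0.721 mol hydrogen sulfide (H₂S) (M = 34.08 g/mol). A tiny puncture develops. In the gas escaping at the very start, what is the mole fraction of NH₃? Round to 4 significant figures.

Each component's effusion rate ∝ (its partial pressure)·(1/√M) ∝ n_i/√M_i.
Mole fraction of NH₃ in the effusate = (n_NH₃/√M_NH₃) / (n_NH₃/√M_NH₃ + n_H₂S/√M_H₂S)
= (4.33/√17.03) / (4.33/√17.03 + 0.721/√34.08) = 1.049/(1.049 + 0.1235) = 0.8947.

0.8947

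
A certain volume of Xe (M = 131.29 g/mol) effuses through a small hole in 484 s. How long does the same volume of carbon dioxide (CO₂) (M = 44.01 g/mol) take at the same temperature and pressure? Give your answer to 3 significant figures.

Since effusion rate ∝ 1/√M, t_CO₂/t_Xe = √(M_CO₂/M_Xe) = √(44.01/131.29) = √0.3352 = 0.5790.
So the time for CO₂ is 484 × 0.5790 = 280 s.

280 s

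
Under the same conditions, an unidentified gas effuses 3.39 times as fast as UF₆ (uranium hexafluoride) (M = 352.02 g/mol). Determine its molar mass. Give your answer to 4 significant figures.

Graham's law gives rate_X/rate_UF₆ = √(M_UF₆/M_X).
3.39 = √(352.02/M_X)
M_X = 352.02 / 3.39² = 352.02 / 11.49 = 30.63 g/mol

30.63 g/mol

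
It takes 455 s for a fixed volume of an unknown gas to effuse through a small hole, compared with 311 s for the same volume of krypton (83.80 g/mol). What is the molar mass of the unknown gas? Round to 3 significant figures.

179 g/mol

Graham's law gives t_X/t_Kr = √(M_X/M_Kr).
455/311 = 1.463 = √(M_X/83.80)
M_X = 83.80 × 1.463² = 83.80 × 2.140 = 179 g/mol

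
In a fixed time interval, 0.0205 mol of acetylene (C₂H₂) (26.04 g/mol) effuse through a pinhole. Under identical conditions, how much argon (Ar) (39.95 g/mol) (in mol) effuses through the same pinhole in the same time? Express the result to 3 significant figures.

Since effusion rate ∝ 1/√M, rate_Ar/rate_C₂H₂ = √(M_C₂H₂/M_Ar) = √(26.04/39.95) = √0.6518 = 0.8074.
So the amount for Ar is 0.0205 × 0.8074 = 0.0166 mol.

0.0166 mol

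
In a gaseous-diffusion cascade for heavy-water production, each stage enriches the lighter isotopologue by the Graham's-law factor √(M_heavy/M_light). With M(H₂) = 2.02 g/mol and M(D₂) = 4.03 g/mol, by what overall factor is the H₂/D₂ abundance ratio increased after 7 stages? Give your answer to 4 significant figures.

11.22

Each stage multiplies the ratio by α = √(4.03/2.02), so after 7 stages the overall factor is α^7 = (4.03/2.02)^(7/2).
= 1.99505^(7/2) = 11.22.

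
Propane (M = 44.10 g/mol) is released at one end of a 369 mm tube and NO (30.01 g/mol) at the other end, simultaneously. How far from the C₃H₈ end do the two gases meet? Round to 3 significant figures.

The fronts meet when d_C₃H₈ + d_NO = L with d_C₃H₈/d_NO = √(M_NO/M_C₃H₈) (Graham's law). Here √(M_NO/M_C₃H₈) = √(30.01/44.10) = 0.8249.
With d_C₃H₈ + d_NO = 369 mm, d_NO = 369/(1 + 0.8249) = 202.2 mm.
d_C₃H₈ = 369 − 202.2 = 167 mm.

167 mm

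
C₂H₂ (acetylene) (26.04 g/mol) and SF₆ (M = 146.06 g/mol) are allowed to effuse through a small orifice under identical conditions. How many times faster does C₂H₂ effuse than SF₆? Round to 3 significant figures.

2.37

Graham's law gives rate_C₂H₂/rate_SF₆ = √(M_SF₆/M_C₂H₂) = √(146.06/26.04) = √5.609 = 2.37.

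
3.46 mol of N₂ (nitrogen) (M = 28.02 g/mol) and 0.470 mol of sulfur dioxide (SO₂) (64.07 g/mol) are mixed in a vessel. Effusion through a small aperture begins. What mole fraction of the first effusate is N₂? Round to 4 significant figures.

0.9176

Rate_i ∝ x_i/√M_i (Graham's law weighted by mole fraction), so the effusate composition follows n_i/√M_i.
x_N₂(eff) = (n_N₂/√M_N₂) / (n_N₂/√M_N₂ + n_SO₂/√M_SO₂)
= (3.46/√28.02) / (3.46/√28.02 + 0.470/√64.07) = 0.6536/(0.6536 + 0.05872) = 0.9176.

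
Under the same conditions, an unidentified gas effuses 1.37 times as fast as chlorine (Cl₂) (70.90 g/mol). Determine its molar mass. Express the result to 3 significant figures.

Graham's law gives rate_X/rate_Cl₂ = √(M_Cl₂/M_X).
1.37 = √(70.90/M_X)
M_X = 70.90 / 1.37² = 70.90 / 1.877 = 37.8 g/mol

37.8 g/mol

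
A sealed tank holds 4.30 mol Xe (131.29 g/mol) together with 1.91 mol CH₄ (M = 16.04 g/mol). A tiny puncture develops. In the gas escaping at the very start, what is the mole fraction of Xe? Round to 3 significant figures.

Rate_i ∝ x_i/√M_i (Graham's law weighted by mole fraction), so the effusate composition follows n_i/√M_i.
x_Xe(eff) = (n_Xe/√M_Xe) / (n_Xe/√M_Xe + n_CH₄/√M_CH₄)
= (4.30/√131.29) / (4.30/√131.29 + 1.91/√16.04) = 0.3753/(0.3753 + 0.4769) = 0.440.

0.440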